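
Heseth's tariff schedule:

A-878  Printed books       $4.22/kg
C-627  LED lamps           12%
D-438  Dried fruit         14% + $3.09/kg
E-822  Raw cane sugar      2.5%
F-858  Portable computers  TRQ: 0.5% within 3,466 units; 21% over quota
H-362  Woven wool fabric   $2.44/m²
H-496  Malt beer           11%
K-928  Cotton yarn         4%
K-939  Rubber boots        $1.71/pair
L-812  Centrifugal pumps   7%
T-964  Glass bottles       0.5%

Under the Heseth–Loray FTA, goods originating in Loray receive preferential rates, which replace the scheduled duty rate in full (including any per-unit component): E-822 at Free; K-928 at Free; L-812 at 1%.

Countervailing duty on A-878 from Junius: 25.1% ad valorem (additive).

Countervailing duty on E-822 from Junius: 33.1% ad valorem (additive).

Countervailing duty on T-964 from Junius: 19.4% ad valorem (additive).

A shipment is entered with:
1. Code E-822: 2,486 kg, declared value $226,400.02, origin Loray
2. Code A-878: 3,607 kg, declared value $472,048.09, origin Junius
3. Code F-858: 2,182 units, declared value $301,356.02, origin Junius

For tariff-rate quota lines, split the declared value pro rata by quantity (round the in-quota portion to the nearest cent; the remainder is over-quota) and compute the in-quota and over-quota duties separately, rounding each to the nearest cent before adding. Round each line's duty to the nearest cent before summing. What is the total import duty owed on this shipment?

$135,212.39

Line 1 (E-822, Loray, 2,486 kg, $226,400.02):
Base rate for E-822 is 2.5%.
Origin Loray qualifies under the Heseth–Loray agreement and E-822 is covered: preferential rate Free applies instead.
The additional-duty order on E-822 targets Junius, not Loray; it does not apply.
Duty = $226,400.02 × 0% = $0.00.
Line 2 (A-878, Junius, 3,607 kg, $472,048.09):
Base rate for A-878 is $4.22/kg.
Additional duty on A-878 from Junius: +25.1% ad valorem. Applied ad valorem rate = 25.1%.
Duty = $472,048.09 × 25.1% + 3,607 × $4.22 = $133,705.61.
Line 3 (F-858, Junius, 2,182 units, $301,356.02):
Code F-858 is under a tariff-rate quota (threshold 3,466 units). Quantity 2,182 units is within the quota, so the in-quota rate 0.5% applies to the full value.
Duty = $301,356.02 × 0.5% = $1,506.78.
Total = $0.00 + $133,705.61 + $1,506.78 = $135,212.39.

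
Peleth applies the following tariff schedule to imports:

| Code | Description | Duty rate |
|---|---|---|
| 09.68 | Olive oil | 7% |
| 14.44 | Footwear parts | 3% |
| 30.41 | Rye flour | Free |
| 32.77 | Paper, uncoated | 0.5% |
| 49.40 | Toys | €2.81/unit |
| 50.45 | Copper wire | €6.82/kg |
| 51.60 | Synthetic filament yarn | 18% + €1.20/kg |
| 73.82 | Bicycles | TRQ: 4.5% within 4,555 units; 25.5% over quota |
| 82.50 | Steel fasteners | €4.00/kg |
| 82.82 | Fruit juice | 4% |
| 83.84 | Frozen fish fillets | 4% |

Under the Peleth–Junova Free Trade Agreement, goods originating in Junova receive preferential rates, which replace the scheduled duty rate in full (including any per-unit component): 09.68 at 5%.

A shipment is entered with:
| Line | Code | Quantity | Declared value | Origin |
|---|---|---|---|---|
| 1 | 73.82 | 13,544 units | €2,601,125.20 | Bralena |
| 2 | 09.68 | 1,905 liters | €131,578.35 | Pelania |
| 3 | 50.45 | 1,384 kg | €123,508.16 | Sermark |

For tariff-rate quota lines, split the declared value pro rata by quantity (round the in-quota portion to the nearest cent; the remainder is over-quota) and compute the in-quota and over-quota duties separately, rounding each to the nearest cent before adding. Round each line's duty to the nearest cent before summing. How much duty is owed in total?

Line 1 (73.82, Bralena, 13,544 units, €2,601,125.20):
Code 73.82 is under a tariff-rate quota (threshold 4,555 units). In-quota: 4,555 units at 4.5%; over-quota: 8,989 units at 25.5%.
Pro-rata value split: in-quota = €2,601,125.20 × 4,555/13,544 = €874,787.75; over-quota = €2,601,125.20 − €874,787.75 = €1,726,337.45.
In-quota duty = €874,787.75 × 4.5% = €39,365.45. Over-quota duty = €1,726,337.45 × 25.5% = €440,216.05.
Line duty = €39,365.45 + €440,216.05 = €479,581.50.
Line 2 (09.68, Pelania, 1,905 liters, €131,578.35):
Base rate for 09.68 is 7%.
09.68 has an FTA preferential rate, but origin Pelania is not Junova; base rate stands.
Duty = €131,578.35 × 7% = €9,210.48.
Line 3 (50.45, Sermark, 1,384 kg, €123,508.16):
Base rate for 50.45 is €6.82/kg.
Duty = 1,384 × €6.82 = €9,438.88.
Total = €479,581.50 + €9,210.48 + €9,438.88 = €498,230.86.

€498,230.86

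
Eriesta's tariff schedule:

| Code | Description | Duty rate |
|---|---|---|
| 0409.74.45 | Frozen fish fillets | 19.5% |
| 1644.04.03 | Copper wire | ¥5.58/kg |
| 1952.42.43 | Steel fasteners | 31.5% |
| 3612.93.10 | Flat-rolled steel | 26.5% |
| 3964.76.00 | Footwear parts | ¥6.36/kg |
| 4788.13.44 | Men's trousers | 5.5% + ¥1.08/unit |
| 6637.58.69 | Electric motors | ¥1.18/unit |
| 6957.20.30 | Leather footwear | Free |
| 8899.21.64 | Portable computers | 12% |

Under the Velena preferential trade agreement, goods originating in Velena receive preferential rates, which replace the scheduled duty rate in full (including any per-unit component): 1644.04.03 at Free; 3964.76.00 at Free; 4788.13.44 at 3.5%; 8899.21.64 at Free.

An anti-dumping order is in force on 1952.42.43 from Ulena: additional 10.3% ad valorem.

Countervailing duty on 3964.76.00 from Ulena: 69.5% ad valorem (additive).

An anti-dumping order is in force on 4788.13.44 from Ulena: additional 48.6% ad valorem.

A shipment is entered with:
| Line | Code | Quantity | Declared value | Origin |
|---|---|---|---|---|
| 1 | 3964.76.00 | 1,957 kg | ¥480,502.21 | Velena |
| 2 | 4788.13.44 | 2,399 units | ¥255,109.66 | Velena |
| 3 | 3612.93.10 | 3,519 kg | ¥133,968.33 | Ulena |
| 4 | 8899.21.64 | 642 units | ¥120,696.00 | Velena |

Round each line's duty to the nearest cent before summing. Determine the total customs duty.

¥44,430.45

Line 1 (3964.76.00, Velena, 1,957 kg, ¥480,502.21):
Base rate for 3964.76.00 is ¥6.36/kg.
Origin Velena qualifies under the Eriesta–Velena agreement and 3964.76.00 is covered: preferential rate Free applies instead.
The additional-duty order on 3964.76.00 targets Ulena, not Velena; it does not apply.
Duty = ¥480,502.21 × 0% = ¥0.00.
Line 2 (4788.13.44, Velena, 2,399 units, ¥255,109.66):
Base rate for 4788.13.44 is 5.5% + ¥1.08/unit.
Origin Velena qualifies under the Eriesta–Velena agreement and 4788.13.44 is covered: preferential rate 3.5% applies instead.
The additional-duty order on 4788.13.44 targets Ulena, not Velena; it does not apply.
Duty = ¥255,109.66 × 3.5% = ¥8,928.84.
Line 3 (3612.93.10, Ulena, 3,519 kg, ¥133,968.33):
Base rate for 3612.93.10 is 26.5%.
Duty = ¥133,968.33 × 26.5% = ¥35,501.61.
Line 4 (8899.21.64, Velena, 642 units, ¥120,696.00):
Base rate for 8899.21.64 is 12%.
Origin Velena qualifies under the Eriesta–Velena agreement and 8899.21.64 is covered: preferential rate Free applies instead.
Duty = ¥120,696.00 × 0% = ¥0.00.
Total = ¥0.00 + ¥8,928.84 + ¥35,501.61 + ¥0.00 = ¥44,430.45.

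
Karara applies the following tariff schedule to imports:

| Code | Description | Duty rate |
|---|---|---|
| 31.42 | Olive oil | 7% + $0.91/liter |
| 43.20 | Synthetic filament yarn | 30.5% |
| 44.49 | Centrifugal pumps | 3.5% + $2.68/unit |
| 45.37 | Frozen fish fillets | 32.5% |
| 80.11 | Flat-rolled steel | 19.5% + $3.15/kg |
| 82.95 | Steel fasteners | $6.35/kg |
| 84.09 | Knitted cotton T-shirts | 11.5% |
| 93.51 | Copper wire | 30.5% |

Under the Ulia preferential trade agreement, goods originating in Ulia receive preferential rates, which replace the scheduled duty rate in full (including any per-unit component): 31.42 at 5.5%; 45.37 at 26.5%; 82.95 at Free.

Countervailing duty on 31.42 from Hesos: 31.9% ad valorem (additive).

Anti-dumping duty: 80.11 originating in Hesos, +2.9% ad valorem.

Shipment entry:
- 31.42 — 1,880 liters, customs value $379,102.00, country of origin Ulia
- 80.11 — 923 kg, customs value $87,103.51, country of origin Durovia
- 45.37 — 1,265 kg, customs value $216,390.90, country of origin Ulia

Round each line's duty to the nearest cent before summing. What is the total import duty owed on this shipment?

$98,086.83

Line 1 (31.42, Ulia, 1,880 liters, $379,102.00):
Base rate for 31.42 is 7% + $0.91/liter.
Origin Ulia qualifies under the Karara–Ulia agreement and 31.42 is covered: preferential rate 5.5% applies instead.
The additional-duty order on 31.42 targets Hesos, not Ulia; it does not apply.
Duty = $379,102.00 × 5.5% = $20,850.61.
Line 2 (80.11, Durovia, 923 kg, $87,103.51):
Base rate for 80.11 is 19.5% + $3.15/kg.
The additional-duty order on 80.11 targets Hesos, not Durovia; it does not apply.
Duty = $87,103.51 × 19.5% + 923 × $3.15 = $19,892.63.
Line 3 (45.37, Ulia, 1,265 kg, $216,390.90):
Base rate for 45.37 is 32.5%.
Origin Ulia qualifies under the Karara–Ulia agreement and 45.37 is covered: preferential rate 26.5% applies instead.
Duty = $216,390.90 × 26.5% = $57,343.59.
Total = $20,850.61 + $19,892.63 + $57,343.59 = $98,086.83.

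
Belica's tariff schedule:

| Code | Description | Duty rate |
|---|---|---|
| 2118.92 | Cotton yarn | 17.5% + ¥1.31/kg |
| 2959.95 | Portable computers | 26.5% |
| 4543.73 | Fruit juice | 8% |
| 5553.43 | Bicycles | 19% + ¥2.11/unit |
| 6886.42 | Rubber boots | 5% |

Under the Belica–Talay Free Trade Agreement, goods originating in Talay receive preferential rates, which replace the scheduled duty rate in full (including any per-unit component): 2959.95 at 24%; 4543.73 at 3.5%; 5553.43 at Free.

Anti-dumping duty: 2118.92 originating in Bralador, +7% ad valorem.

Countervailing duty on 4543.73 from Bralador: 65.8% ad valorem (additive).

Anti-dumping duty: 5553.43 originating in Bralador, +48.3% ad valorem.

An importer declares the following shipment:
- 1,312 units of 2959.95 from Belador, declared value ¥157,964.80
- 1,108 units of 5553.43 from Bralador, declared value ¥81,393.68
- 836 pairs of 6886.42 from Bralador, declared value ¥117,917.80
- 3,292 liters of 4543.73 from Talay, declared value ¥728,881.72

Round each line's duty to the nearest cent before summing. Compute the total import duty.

Line 1 (2959.95, Belador, 1,312 units, ¥157,964.80):
Base rate for 2959.95 is 26.5%.
2959.95 has an FTA preferential rate, but origin Belador is not Talay; base rate stands.
Duty = ¥157,964.80 × 26.5% = ¥41,860.67.
Line 2 (5553.43, Bralador, 1,108 units, ¥81,393.68):
Base rate for 5553.43 is 19% + ¥2.11/unit.
5553.43 has an FTA preferential rate, but origin Bralador is not Talay; base rate stands.
Additional duty on 5553.43 from Bralador: +48.3%. Applied ad valorem rate: 19% + 48.3% = 67.3%.
Duty = ¥81,393.68 × 67.3% + 1,108 × ¥2.11 = ¥57,115.83.
Line 3 (6886.42, Bralador, 836 pairs, ¥117,917.80):
Base rate for 6886.42 is 5%.
Duty = ¥117,917.80 × 5% = ¥5,895.89.
Line 4 (4543.73, Talay, 3,292 liters, ¥728,881.72):
Base rate for 4543.73 is 8%.
Origin Talay qualifies under the Belica–Talay agreement and 4543.73 is covered: preferential rate 3.5% applies instead.
The additional-duty order on 4543.73 targets Bralador, not Talay; it does not apply.
Duty = ¥728,881.72 × 3.5% = ¥25,510.86.
Total = ¥41,860.67 + ¥57,115.83 + ¥5,895.89 + ¥25,510.86 = ¥130,383.25.

¥130,383.25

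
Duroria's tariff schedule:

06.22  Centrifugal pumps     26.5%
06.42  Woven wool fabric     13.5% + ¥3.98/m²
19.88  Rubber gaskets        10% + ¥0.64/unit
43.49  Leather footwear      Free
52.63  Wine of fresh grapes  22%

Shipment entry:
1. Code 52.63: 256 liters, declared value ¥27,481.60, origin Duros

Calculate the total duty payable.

¥6,045.95

Line 1 (52.63, Duros, 256 liters, ¥27,481.60):
Base rate for 52.63 is 22%.
Duty = ¥27,481.60 × 22% = ¥6,045.95.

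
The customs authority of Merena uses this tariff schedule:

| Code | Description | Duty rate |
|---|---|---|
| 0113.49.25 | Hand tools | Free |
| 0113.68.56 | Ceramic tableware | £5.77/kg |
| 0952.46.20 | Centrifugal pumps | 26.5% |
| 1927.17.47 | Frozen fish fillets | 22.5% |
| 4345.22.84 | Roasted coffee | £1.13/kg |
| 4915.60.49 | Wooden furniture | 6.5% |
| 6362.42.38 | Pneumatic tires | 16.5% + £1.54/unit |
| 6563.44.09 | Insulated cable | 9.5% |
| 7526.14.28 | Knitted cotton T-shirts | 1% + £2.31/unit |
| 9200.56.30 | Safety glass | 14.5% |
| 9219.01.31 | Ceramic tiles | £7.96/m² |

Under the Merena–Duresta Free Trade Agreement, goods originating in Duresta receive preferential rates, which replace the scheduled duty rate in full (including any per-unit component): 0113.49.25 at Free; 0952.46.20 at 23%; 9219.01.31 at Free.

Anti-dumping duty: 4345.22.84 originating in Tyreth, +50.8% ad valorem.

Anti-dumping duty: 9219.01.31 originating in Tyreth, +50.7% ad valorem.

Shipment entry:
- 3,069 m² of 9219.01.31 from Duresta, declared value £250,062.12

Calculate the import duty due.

Line 1 (9219.01.31, Duresta, 3,069 m², £250,062.12):
Base rate for 9219.01.31 is £7.96/m².
Origin Duresta qualifies under the Merena–Duresta agreement and 9219.01.31 is covered: preferential rate Free applies instead.
The additional-duty order on 9219.01.31 targets Tyreth, not Duresta; it does not apply.
Duty = £250,062.12 × 0% = £0.00.

£0.00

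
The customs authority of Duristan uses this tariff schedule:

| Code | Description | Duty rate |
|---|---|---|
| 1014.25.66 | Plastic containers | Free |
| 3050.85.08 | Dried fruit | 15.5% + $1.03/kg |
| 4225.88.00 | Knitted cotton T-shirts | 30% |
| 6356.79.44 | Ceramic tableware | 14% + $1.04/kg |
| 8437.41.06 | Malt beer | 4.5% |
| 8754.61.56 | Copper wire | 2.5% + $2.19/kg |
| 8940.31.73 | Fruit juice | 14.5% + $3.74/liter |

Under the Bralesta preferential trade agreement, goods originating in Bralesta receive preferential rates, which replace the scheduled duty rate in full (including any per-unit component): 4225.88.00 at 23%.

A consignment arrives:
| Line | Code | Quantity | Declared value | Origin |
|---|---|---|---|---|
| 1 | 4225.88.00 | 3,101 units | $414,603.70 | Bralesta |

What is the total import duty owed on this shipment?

$95,358.85

Line 1 (4225.88.00, Bralesta, 3,101 units, $414,603.70):
Base rate for 4225.88.00 is 30%.
Origin Bralesta qualifies under the Duristan–Bralesta agreement and 4225.88.00 is covered: preferential rate 23% applies instead.
Duty = $414,603.70 × 23% = $95,358.85.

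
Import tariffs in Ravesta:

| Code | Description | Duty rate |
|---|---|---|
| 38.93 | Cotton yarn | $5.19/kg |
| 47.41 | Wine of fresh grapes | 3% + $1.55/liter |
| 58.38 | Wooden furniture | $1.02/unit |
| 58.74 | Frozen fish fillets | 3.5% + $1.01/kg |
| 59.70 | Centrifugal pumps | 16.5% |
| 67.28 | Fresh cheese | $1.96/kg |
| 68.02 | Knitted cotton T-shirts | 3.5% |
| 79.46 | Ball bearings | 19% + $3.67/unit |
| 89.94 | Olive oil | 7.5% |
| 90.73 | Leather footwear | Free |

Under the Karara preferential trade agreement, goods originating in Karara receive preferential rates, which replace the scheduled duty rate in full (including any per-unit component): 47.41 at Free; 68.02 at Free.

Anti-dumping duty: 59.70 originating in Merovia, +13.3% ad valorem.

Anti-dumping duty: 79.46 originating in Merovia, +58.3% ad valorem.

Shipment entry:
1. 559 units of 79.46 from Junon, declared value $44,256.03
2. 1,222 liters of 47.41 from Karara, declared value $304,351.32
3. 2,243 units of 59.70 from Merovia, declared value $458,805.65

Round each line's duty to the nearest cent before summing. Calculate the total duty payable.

$147,184.26

Line 1 (79.46, Junon, 559 units, $44,256.03):
Base rate for 79.46 is 19% + $3.67/unit.
The additional-duty order on 79.46 targets Merovia, not Junon; it does not apply.
Duty = $44,256.03 × 19% + 559 × $3.67 = $10,460.18.
Line 2 (47.41, Karara, 1,222 liters, $304,351.32):
Base rate for 47.41 is 3% + $1.55/liter.
Origin Karara qualifies under the Ravesta–Karara agreement and 47.41 is covered: preferential rate Free applies instead.
Duty = $304,351.32 × 0% = $0.00.
Line 3 (59.70, Merovia, 2,243 units, $458,805.65):
Base rate for 59.70 is 16.5%.
Additional duty on 59.70 from Merovia: +13.3%. Applied ad valorem rate: 16.5% + 13.3% = 29.8%.
Duty = $458,805.65 × 29.8% = $136,724.08.
Total = $10,460.18 + $0.00 + $136,724.08 = $147,184.26.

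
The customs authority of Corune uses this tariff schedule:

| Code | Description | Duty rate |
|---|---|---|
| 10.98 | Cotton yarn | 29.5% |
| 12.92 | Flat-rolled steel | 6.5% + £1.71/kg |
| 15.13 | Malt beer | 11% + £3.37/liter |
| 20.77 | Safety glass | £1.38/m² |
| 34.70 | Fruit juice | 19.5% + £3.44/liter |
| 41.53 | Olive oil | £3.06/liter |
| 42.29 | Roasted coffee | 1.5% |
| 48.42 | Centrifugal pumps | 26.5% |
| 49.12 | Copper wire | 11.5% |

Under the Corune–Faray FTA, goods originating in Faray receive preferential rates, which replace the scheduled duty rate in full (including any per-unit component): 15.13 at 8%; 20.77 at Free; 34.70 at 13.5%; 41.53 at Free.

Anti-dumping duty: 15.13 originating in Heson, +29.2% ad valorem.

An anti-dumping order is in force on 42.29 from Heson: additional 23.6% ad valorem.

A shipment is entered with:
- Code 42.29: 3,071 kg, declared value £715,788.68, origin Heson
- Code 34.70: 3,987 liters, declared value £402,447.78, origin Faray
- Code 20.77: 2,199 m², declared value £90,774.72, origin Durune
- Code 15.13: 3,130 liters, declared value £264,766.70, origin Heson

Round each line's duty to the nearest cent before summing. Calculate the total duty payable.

Line 1 (42.29, Heson, 3,071 kg, £715,788.68):
Base rate for 42.29 is 1.5%.
Additional duty on 42.29 from Heson: +23.6%. Applied ad valorem rate: 1.5% + 23.6% = 25.1%.
Duty = £715,788.68 × 25.1% = £179,662.96.
Line 2 (34.70, Faray, 3,987 liters, £402,447.78):
Base rate for 34.70 is 19.5% + £3.44/liter.
Origin Faray qualifies under the Corune–Faray agreement and 34.70 is covered: preferential rate 13.5% applies instead.
Duty = £402,447.78 × 13.5% = £54,330.45.
Line 3 (20.77, Durune, 2,199 m², £90,774.72):
Base rate for 20.77 is £1.38/m².
20.77 has an FTA preferential rate, but origin Durune is not Faray; base rate stands.
Duty = 2,199 × £1.38 = £3,034.62.
Line 4 (15.13, Heson, 3,130 liters, £264,766.70):
Base rate for 15.13 is 11% + £3.37/liter.
15.13 has an FTA preferential rate, but origin Heson is not Faray; base rate stands.
Additional duty on 15.13 from Heson: +29.2%. Applied ad valorem rate: 11% + 29.2% = 40.2%.
Duty = £264,766.70 × 40.2% + 3,130 × £3.37 = £116,984.31.
Total = £179,662.96 + £54,330.45 + £3,034.62 + £116,984.31 = £354,012.34.

£354,012.34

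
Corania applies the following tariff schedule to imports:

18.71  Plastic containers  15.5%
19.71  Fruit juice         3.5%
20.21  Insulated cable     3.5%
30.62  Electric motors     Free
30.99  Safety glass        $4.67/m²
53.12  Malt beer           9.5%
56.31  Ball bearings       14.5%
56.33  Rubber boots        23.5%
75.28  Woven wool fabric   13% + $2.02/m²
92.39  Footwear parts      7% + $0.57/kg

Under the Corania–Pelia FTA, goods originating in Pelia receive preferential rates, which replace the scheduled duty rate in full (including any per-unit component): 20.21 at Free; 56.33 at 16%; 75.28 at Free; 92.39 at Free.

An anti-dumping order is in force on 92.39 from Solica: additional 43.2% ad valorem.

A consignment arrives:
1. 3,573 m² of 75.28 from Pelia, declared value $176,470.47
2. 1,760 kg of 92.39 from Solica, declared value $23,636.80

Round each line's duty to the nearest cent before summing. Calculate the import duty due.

$12,868.87

Line 1 (75.28, Pelia, 3,573 m², $176,470.47):
Base rate for 75.28 is 13% + $2.02/m².
Origin Pelia qualifies under the Corania–Pelia agreement and 75.28 is covered: preferential rate Free applies instead.
Duty = $176,470.47 × 0% = $0.00.
Line 2 (92.39, Solica, 1,760 kg, $23,636.80):
Base rate for 92.39 is 7% + $0.57/kg.
92.39 has an FTA preferential rate, but origin Solica is not Pelia; base rate stands.
Additional duty on 92.39 from Solica: +43.2%. Applied ad valorem rate: 7% + 43.2% = 50.2%.
Duty = $23,636.80 × 50.2% + 1,760 × $0.57 = $12,868.87.
Total = $0.00 + $12,868.87 = $12,868.87.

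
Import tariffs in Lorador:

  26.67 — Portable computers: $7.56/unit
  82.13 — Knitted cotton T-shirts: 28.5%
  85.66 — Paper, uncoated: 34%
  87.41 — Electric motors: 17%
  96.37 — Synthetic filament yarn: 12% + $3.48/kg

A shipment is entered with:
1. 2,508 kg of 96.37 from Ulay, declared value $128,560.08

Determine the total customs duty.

Line 1 (96.37, Ulay, 2,508 kg, $128,560.08):
Base rate for 96.37 is 12% + $3.48/kg.
Duty = $128,560.08 × 12% + 2,508 × $3.48 = $24,155.05.

$24,155.05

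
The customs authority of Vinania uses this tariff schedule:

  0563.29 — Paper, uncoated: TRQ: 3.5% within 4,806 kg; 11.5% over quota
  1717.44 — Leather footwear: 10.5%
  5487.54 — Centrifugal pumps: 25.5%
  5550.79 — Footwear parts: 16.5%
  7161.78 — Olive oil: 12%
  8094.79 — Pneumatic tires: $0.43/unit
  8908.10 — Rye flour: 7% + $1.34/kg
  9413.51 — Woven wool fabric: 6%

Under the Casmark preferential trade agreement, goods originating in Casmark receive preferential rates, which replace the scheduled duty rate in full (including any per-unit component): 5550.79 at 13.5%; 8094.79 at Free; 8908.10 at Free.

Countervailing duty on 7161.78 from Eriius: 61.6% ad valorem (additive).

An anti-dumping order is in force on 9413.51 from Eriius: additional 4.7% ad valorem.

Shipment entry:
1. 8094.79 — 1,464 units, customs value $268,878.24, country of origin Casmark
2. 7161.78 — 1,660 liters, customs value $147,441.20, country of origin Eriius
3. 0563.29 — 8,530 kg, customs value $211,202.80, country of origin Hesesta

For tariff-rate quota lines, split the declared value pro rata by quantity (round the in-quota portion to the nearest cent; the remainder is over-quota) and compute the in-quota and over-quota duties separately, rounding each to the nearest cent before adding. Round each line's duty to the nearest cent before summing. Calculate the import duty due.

$123,285.32

Line 1 (8094.79, Casmark, 1,464 units, $268,878.24):
Base rate for 8094.79 is $0.43/unit.
Origin Casmark qualifies under the Vinania–Casmark agreement and 8094.79 is covered: preferential rate Free applies instead.
Duty = $268,878.24 × 0% = $0.00.
Line 2 (7161.78, Eriius, 1,660 liters, $147,441.20):
Base rate for 7161.78 is 12%.
Additional duty on 7161.78 from Eriius: +61.6%. Applied ad valorem rate: 12% + 61.6% = 73.6%.
Duty = $147,441.20 × 73.6% = $108,516.72.
Line 3 (0563.29, Hesesta, 8,530 kg, $211,202.80):
Code 0563.29 is under a tariff-rate quota (threshold 4,806 kg). In-quota: 4,806 kg at 3.5%; over-quota: 3,724 kg at 11.5%.
Pro-rata value split: in-quota = $211,202.80 × 4,806/8,530 = $118,996.56; over-quota = $211,202.80 − $118,996.56 = $92,206.24.
In-quota duty = $118,996.56 × 3.5% = $4,164.88. Over-quota duty = $92,206.24 × 11.5% = $10,603.72.
Line duty = $4,164.88 + $10,603.72 = $14,768.60.
Total = $0.00 + $108,516.72 + $14,768.60 = $123,285.32.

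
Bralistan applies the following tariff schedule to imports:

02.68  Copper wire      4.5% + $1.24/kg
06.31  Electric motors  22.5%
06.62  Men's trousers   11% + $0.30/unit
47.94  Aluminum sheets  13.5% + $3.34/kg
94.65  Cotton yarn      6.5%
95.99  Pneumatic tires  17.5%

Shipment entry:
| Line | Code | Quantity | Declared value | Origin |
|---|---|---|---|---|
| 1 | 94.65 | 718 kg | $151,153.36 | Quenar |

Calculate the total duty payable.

Line 1 (94.65, Quenar, 718 kg, $151,153.36):
Base rate for 94.65 is 6.5%.
Duty = $151,153.36 × 6.5% = $9,824.97.

$9,824.97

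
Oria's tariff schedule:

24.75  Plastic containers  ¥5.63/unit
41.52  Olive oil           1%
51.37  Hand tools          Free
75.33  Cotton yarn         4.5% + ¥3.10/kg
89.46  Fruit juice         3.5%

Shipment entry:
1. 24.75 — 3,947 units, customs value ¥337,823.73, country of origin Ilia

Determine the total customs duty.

Line 1 (24.75, Ilia, 3,947 units, ¥337,823.73):
Base rate for 24.75 is ¥5.63/unit.
Duty = 3,947 × ¥5.63 = ¥22,221.61.

¥22,221.61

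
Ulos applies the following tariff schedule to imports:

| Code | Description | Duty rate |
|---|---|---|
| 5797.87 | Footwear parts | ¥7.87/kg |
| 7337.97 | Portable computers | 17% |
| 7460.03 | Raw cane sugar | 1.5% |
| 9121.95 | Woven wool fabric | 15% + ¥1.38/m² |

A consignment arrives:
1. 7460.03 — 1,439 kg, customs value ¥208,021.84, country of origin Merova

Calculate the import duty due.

Line 1 (7460.03, Merova, 1,439 kg, ¥208,021.84):
Base rate for 7460.03 is 1.5%.
Duty = ¥208,021.84 × 1.5% = ¥3,120.33.

¥3,120.33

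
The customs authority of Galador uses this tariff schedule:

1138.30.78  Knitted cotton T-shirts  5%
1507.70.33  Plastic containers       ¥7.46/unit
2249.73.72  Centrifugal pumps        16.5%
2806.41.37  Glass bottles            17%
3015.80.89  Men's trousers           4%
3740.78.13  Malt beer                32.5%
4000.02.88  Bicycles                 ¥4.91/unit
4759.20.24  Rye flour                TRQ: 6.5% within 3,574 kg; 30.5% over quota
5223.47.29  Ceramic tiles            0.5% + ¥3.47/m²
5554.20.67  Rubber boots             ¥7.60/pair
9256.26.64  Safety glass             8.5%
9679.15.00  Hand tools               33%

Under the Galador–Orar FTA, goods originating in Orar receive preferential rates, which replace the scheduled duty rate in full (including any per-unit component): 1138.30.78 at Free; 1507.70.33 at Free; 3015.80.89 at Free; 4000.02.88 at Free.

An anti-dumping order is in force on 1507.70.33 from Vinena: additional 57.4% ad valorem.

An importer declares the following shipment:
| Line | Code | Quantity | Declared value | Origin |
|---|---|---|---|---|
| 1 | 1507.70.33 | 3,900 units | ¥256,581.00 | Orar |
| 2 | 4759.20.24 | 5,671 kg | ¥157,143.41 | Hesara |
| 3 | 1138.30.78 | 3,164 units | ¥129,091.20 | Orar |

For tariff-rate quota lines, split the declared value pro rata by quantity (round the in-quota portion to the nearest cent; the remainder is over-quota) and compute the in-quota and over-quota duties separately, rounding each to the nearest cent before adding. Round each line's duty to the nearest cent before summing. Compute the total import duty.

Line 1 (1507.70.33, Orar, 3,900 units, ¥256,581.00):
Base rate for 1507.70.33 is ¥7.46/unit.
Origin Orar qualifies under the Galador–Orar agreement and 1507.70.33 is covered: preferential rate Free applies instead.
The additional-duty order on 1507.70.33 targets Vinena, not Orar; it does not apply.
Duty = ¥256,581.00 × 0% = ¥0.00.
Line 2 (4759.20.24, Hesara, 5,671 kg, ¥157,143.41):
Code 4759.20.24 is under a tariff-rate quota (threshold 3,574 kg). In-quota: 3,574 kg at 6.5%; over-quota: 2,097 kg at 30.5%.
Pro-rata value split: in-quota = ¥157,143.41 × 3,574/5,671 = ¥99,035.54; over-quota = ¥157,143.41 − ¥99,035.54 = ¥58,107.87.
In-quota duty = ¥99,035.54 × 6.5% = ¥6,437.31. Over-quota duty = ¥58,107.87 × 30.5% = ¥17,722.90.
Line duty = ¥6,437.31 + ¥17,722.90 = ¥24,160.21.
Line 3 (1138.30.78, Orar, 3,164 units, ¥129,091.20):
Base rate for 1138.30.78 is 5%.
Origin Orar qualifies under the Galador–Orar agreement and 1138.30.78 is covered: preferential rate Free applies instead.
Duty = ¥129,091.20 × 0% = ¥0.00.
Total = ¥0.00 + ¥24,160.21 + ¥0.00 = ¥24,160.21.

¥24,160.21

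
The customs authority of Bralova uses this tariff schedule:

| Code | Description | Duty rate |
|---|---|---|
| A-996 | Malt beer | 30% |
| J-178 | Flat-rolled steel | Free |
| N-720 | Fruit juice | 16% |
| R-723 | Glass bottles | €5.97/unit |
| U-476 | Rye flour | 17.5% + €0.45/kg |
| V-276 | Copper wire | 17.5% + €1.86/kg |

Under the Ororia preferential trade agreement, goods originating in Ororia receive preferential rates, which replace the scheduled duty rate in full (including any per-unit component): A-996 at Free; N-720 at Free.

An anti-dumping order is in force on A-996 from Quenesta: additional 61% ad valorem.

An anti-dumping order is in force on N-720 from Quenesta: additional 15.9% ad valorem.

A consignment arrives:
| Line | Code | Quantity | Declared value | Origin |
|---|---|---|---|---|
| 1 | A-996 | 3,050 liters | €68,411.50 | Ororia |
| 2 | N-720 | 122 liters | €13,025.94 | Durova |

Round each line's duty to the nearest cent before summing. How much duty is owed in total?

Line 1 (A-996, Ororia, 3,050 liters, €68,411.50):
Base rate for A-996 is 30%.
Origin Ororia qualifies under the Bralova–Ororia agreement and A-996 is covered: preferential rate Free applies instead.
The additional-duty order on A-996 targets Quenesta, not Ororia; it does not apply.
Duty = €68,411.50 × 0% = €0.00.
Line 2 (N-720, Durova, 122 liters, €13,025.94):
Base rate for N-720 is 16%.
N-720 has an FTA preferential rate, but origin Durova is not Ororia; base rate stands.
The additional-duty order on N-720 targets Quenesta, not Durova; it does not apply.
Duty = €13,025.94 × 16% = €2,084.15.
Total = €0.00 + €2,084.15 = €2,084.15.

€2,084.15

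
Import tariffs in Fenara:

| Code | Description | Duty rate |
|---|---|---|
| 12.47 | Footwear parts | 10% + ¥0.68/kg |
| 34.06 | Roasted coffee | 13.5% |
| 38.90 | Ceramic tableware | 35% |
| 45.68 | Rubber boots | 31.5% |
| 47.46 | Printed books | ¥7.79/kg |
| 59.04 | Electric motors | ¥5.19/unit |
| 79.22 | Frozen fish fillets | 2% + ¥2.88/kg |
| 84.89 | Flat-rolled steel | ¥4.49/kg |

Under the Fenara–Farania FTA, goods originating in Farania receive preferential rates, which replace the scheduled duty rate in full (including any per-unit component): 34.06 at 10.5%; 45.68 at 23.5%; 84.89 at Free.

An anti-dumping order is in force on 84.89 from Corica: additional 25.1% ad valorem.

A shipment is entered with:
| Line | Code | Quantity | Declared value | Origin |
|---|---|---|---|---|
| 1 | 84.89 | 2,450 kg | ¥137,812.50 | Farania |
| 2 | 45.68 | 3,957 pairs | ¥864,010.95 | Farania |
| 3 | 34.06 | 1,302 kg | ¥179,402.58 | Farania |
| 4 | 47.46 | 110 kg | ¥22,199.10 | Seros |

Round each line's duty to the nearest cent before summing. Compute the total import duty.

¥222,736.74

Line 1 (84.89, Farania, 2,450 kg, ¥137,812.50):
Base rate for 84.89 is ¥4.49/kg.
Origin Farania qualifies under the Fenara–Farania agreement and 84.89 is covered: preferential rate Free applies instead.
The additional-duty order on 84.89 targets Corica, not Farania; it does not apply.
Duty = ¥137,812.50 × 0% = ¥0.00.
Line 2 (45.68, Farania, 3,957 pairs, ¥864,010.95):
Base rate for 45.68 is 31.5%.
Origin Farania qualifies under the Fenara–Farania agreement and 45.68 is covered: preferential rate 23.5% applies instead.
Duty = ¥864,010.95 × 23.5% = ¥203,042.57.
Line 3 (34.06, Farania, 1,302 kg, ¥179,402.58):
Base rate for 34.06 is 13.5%.
Origin Farania qualifies under the Fenara–Farania agreement and 34.06 is covered: preferential rate 10.5% applies instead.
Duty = ¥179,402.58 × 10.5% = ¥18,837.27.
Line 4 (47.46, Seros, 110 kg, ¥22,199.10):
Base rate for 47.46 is ¥7.79/kg.
Duty = 110 × ¥7.79 = ¥856.90.
Total = ¥0.00 + ¥203,042.57 + ¥18,837.27 + ¥856.90 = ¥222,736.74.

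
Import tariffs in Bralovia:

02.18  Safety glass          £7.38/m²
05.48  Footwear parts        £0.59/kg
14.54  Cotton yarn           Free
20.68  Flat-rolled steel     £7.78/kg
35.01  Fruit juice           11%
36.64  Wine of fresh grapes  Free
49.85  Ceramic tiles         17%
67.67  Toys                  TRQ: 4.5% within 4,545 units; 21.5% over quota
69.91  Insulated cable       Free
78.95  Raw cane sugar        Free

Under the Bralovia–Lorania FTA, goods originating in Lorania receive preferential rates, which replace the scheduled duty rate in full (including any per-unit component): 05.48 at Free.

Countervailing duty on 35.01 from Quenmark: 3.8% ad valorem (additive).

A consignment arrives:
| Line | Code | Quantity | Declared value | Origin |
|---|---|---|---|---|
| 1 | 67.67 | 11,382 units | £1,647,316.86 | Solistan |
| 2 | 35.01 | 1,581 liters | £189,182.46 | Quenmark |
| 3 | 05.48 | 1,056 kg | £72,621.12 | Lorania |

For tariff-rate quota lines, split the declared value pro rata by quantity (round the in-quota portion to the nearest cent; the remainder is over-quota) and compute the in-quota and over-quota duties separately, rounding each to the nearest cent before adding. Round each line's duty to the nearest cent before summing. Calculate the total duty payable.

Line 1 (67.67, Solistan, 11,382 units, £1,647,316.86):
Code 67.67 is under a tariff-rate quota (threshold 4,545 units). In-quota: 4,545 units at 4.5%; over-quota: 6,837 units at 21.5%.
Pro-rata value split: in-quota = £1,647,316.86 × 4,545/11,382 = £657,797.85; over-quota = £1,647,316.86 − £657,797.85 = £989,519.01.
In-quota duty = £657,797.85 × 4.5% = £29,600.90. Over-quota duty = £989,519.01 × 21.5% = £212,746.59.
Line duty = £29,600.90 + £212,746.59 = £242,347.49.
Line 2 (35.01, Quenmark, 1,581 liters, £189,182.46):
Base rate for 35.01 is 11%.
Additional duty on 35.01 from Quenmark: +3.8%. Applied ad valorem rate: 11% + 3.8% = 14.8%.
Duty = £189,182.46 × 14.8% = £27,999.00.
Line 3 (05.48, Lorania, 1,056 kg, £72,621.12):
Base rate for 05.48 is £0.59/kg.
Origin Lorania qualifies under the Bralovia–Lorania agreement and 05.48 is covered: preferential rate Free applies instead.
Duty = £72,621.12 × 0% = £0.00.
Total = £242,347.49 + £27,999.00 + £0.00 = £270,346.49.

£270,346.49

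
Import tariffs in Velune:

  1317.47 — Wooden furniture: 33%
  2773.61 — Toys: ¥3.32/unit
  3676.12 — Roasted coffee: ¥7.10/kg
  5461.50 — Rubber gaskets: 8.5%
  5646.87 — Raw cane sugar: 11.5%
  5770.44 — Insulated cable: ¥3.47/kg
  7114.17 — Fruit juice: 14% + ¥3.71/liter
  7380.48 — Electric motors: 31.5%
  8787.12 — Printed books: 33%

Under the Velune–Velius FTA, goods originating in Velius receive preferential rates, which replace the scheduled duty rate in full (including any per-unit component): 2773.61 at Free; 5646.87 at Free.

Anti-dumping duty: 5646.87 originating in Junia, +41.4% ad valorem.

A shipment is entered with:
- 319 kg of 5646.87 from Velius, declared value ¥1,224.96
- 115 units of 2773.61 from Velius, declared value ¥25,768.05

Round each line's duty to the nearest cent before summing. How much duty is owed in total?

¥0.00

Line 1 (5646.87, Velius, 319 kg, ¥1,224.96):
Base rate for 5646.87 is 11.5%.
Origin Velius qualifies under the Velune–Velius agreement and 5646.87 is covered: preferential rate Free applies instead.
The additional-duty order on 5646.87 targets Junia, not Velius; it does not apply.
Duty = ¥1,224.96 × 0% = ¥0.00.
Line 2 (2773.61, Velius, 115 units, ¥25,768.05):
Base rate for 2773.61 is ¥3.32/unit.
Origin Velius qualifies under the Velune–Velius agreement and 2773.61 is covered: preferential rate Free applies instead.
Duty = ¥25,768.05 × 0% = ¥0.00.
Total = ¥0.00 + ¥0.00 = ¥0.00.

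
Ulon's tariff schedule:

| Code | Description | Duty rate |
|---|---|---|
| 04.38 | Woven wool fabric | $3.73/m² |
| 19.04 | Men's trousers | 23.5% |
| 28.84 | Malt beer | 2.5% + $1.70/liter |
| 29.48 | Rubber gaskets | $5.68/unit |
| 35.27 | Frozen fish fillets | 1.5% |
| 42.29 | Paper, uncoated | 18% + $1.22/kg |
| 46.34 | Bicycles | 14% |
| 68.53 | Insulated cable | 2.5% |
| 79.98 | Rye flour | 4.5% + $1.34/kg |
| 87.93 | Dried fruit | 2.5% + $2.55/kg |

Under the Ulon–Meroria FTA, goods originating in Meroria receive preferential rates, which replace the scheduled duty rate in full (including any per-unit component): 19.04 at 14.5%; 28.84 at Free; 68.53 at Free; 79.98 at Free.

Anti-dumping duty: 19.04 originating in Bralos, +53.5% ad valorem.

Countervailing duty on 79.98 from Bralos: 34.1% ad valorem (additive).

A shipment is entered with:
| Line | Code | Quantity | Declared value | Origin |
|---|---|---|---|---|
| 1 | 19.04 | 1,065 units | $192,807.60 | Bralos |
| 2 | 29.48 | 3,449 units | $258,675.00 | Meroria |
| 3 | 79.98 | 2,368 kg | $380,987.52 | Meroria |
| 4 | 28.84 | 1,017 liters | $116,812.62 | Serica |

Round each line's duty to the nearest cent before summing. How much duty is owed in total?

Line 1 (19.04, Bralos, 1,065 units, $192,807.60):
Base rate for 19.04 is 23.5%.
19.04 has an FTA preferential rate, but origin Bralos is not Meroria; base rate stands.
Additional duty on 19.04 from Bralos: +53.5%. Applied ad valorem rate: 23.5% + 53.5% = 77%.
Duty = $192,807.60 × 77% = $148,461.85.
Line 2 (29.48, Meroria, 3,449 units, $258,675.00):
Base rate for 29.48 is $5.68/unit.
Origin Meroria is the FTA partner but 29.48 is not on the preference list; base rate stands.
Duty = 3,449 × $5.68 = $19,590.32.
Line 3 (79.98, Meroria, 2,368 kg, $380,987.52):
Base rate for 79.98 is 4.5% + $1.34/kg.
Origin Meroria qualifies under the Ulon–Meroria agreement and 79.98 is covered: preferential rate Free applies instead.
The additional-duty order on 79.98 targets Bralos, not Meroria; it does not apply.
Duty = $380,987.52 × 0% = $0.00.
Line 4 (28.84, Serica, 1,017 liters, $116,812.62):
Base rate for 28.84 is 2.5% + $1.70/liter.
28.84 has an FTA preferential rate, but origin Serica is not Meroria; base rate stands.
Duty = $116,812.62 × 2.5% + 1,017 × $1.70 = $4,649.22.
Total = $148,461.85 + $19,590.32 + $0.00 + $4,649.22 = $172,701.39.

$172,701.39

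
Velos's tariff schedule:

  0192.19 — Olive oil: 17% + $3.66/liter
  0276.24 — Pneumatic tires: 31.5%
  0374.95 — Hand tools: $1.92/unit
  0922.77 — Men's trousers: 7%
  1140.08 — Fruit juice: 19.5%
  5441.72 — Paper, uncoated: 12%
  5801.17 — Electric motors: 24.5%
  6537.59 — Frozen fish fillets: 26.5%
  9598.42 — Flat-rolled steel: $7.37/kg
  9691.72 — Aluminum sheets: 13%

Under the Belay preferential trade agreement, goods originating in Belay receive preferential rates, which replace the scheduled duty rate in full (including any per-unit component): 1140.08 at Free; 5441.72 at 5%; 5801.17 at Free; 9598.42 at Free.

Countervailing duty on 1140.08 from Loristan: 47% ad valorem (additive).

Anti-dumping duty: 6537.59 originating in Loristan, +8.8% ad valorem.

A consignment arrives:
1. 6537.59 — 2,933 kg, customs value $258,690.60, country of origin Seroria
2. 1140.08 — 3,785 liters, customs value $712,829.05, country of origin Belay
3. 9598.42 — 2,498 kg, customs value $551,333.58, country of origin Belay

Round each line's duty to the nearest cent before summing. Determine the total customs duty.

$68,553.01

Line 1 (6537.59, Seroria, 2,933 kg, $258,690.60):
Base rate for 6537.59 is 26.5%.
The additional-duty order on 6537.59 targets Loristan, not Seroria; it does not apply.
Duty = $258,690.60 × 26.5% = $68,553.01.
Line 2 (1140.08, Belay, 3,785 liters, $712,829.05):
Base rate for 1140.08 is 19.5%.
Origin Belay qualifies under the Velos–Belay agreement and 1140.08 is covered: preferential rate Free applies instead.
The additional-duty order on 1140.08 targets Loristan, not Belay; it does not apply.
Duty = $712,829.05 × 0% = $0.00.
Line 3 (9598.42, Belay, 2,498 kg, $551,333.58):
Base rate for 9598.42 is $7.37/kg.
Origin Belay qualifies under the Velos–Belay agreement and 9598.42 is covered: preferential rate Free applies instead.
Duty = $551,333.58 × 0% = $0.00.
Total = $68,553.01 + $0.00 + $0.00 = $68,553.01.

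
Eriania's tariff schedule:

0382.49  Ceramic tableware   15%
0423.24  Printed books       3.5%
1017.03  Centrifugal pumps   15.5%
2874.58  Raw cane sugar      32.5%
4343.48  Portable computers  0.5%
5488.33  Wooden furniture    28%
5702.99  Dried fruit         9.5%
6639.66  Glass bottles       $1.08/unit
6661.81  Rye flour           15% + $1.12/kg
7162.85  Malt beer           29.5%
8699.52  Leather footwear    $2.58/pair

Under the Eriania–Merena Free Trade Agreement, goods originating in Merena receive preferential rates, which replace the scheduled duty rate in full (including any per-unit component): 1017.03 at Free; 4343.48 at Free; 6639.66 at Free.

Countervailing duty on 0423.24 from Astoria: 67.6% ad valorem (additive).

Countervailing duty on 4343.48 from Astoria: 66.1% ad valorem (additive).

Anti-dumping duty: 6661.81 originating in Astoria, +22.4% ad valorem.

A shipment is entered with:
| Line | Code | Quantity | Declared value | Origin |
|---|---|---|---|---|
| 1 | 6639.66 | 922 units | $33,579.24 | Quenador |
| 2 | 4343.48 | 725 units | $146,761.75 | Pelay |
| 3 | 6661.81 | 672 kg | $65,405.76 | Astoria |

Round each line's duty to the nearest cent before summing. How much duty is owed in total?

$26,943.96

Line 1 (6639.66, Quenador, 922 units, $33,579.24):
Base rate for 6639.66 is $1.08/unit.
6639.66 has an FTA preferential rate, but origin Quenador is not Merena; base rate stands.
Duty = 922 × $1.08 = $995.76.
Line 2 (4343.48, Pelay, 725 units, $146,761.75):
Base rate for 4343.48 is 0.5%.
4343.48 has an FTA preferential rate, but origin Pelay is not Merena; base rate stands.
The additional-duty order on 4343.48 targets Astoria, not Pelay; it does not apply.
Duty = $146,761.75 × 0.5% = $733.81.
Line 3 (6661.81, Astoria, 672 kg, $65,405.76):
Base rate for 6661.81 is 15% + $1.12/kg.
Additional duty on 6661.81 from Astoria: +22.4%. Applied ad valorem rate: 15% + 22.4% = 37.4%.
Duty = $65,405.76 × 37.4% + 672 × $1.12 = $25,214.39.
Total = $995.76 + $733.81 + $25,214.39 = $26,943.96.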